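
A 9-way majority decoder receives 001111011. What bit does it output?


Ones: 6 out of 9
Threshold: 5

1 (6/9 voted 1)


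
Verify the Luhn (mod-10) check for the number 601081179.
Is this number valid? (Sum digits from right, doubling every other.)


Luhn sum = 32
32 mod 10 = 2

Invalid (Luhn sum mod 10 = 2)


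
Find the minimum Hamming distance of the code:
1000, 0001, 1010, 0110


Comparing all pairs, minimum distance: 1
Can detect 0 errors, correct 0 errors

1


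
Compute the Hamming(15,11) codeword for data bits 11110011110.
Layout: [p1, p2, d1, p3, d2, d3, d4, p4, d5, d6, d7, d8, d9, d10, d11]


Parity bits: p1=1, p2=1, p3=0, p4=0

111011100011110


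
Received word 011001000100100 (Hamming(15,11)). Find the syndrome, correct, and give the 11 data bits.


Syndrome = 0: no error detected

Data: 10100100100 (no errors)


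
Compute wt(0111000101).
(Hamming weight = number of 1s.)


Counting 1s in 0111000101

5


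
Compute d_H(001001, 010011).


XOR: 011010
Count of 1s: 3

3


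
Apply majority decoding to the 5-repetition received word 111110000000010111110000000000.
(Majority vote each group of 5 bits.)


Groups: 11111, 00000, 00010, 11111, 00000, 00000
Majority votes: 100100

100100


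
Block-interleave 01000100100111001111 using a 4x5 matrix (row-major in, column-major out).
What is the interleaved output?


Matrix:
  01000
  10010
  01110
  01111
Read columns: 01001011001101110001

01001011001101110001


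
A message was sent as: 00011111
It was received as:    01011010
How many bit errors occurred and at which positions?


XOR: 01000101

3 error(s) at position(s): 1, 5, 7


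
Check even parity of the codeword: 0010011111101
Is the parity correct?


Number of 1s: 8

Yes, parity is correct (8 ones)


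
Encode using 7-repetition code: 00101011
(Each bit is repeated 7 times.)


Each bit -> 7 copies

00000000000000111111100000001111111000000011111111111111


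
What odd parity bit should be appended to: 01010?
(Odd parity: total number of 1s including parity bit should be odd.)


Number of 1s in data: 2
Parity bit: 1

1


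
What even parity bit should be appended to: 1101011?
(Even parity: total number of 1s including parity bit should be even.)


Number of 1s in data: 5
Parity bit: 1

1


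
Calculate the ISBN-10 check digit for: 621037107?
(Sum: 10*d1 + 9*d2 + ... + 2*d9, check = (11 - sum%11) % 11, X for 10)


Weighted sum: 157
157 mod 11 = 3

Check digit: 8


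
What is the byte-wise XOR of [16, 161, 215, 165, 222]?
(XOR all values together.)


XOR chain: 16 ^ 161 ^ 215 ^ 165 ^ 222 = 29

29


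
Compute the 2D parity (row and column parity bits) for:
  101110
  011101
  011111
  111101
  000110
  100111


Row parities: 001100
Column parities: 110000

Row P: 001100, Col P: 110000, Corner: 0


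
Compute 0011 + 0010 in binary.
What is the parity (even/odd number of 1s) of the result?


0011 = 3
0010 = 2
Sum = 5 = 101
1s count = 2

even parity (2 ones in 101)


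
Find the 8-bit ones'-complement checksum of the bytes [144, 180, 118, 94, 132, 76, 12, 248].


Sum = 1004 mod 256 = 236
Complement = 19

19


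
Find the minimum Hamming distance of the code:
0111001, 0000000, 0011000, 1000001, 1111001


Comparing all pairs, minimum distance: 1
Can detect 0 errors, correct 0 errors

1


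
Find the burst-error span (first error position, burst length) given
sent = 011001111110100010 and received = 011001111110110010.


XOR: 000000000000010000

Burst at position 13, length 1


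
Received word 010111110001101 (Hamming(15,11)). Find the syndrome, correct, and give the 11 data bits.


Syndrome = 4: error at position 4

Data: 01110001101 (corrected bit 4)


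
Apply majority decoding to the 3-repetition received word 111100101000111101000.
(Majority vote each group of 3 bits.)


Groups: 111, 100, 101, 000, 111, 101, 000
Majority votes: 1010110

1010110


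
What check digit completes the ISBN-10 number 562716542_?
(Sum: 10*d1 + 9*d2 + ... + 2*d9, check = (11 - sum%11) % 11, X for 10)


Weighted sum: 241
241 mod 11 = 10

Check digit: 1


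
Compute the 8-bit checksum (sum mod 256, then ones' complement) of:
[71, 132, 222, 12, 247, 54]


Sum = 738 mod 256 = 226
Complement = 29

29


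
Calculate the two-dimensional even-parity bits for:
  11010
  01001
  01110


Row parities: 101
Column parities: 11101

Row P: 101, Col P: 11101, Corner: 0


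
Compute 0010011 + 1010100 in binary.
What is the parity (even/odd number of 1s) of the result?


0010011 = 19
1010100 = 84
Sum = 103 = 1100111
1s count = 5

odd parity (5 ones in 1100111)


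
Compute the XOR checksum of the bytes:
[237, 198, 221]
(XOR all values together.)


XOR chain: 237 ^ 198 ^ 221 = 246

246


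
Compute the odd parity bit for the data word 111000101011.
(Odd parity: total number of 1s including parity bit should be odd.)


Number of 1s in data: 7
Parity bit: 0

0


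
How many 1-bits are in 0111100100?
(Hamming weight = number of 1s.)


Counting 1s in 0111100100

5


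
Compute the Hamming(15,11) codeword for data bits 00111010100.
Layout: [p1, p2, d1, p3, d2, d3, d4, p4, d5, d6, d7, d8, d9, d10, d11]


Parity bits: p1=0, p2=1, p3=1, p4=1

010101111010100


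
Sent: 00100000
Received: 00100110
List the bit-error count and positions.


XOR: 00000110

2 error(s) at position(s): 5, 6


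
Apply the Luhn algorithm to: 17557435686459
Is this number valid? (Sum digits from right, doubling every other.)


Luhn sum = 63
63 mod 10 = 3

Invalid (Luhn sum mod 10 = 3)


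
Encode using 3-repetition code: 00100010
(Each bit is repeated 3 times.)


Each bit -> 3 copies

000000111000000000111000


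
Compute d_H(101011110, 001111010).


XOR: 100100100
Count of 1s: 3

3


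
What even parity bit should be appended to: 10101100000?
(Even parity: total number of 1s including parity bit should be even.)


Number of 1s in data: 4
Parity bit: 0

0


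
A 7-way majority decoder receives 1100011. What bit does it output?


Ones: 4 out of 7
Threshold: 4

1 (4/7 voted 1)


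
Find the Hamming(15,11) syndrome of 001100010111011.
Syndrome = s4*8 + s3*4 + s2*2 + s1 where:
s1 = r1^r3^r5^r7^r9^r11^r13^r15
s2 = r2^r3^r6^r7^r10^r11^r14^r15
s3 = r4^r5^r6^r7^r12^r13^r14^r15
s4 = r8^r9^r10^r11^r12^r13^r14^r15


s1=1, s2=1, s3=0, s4=0

Syndrome = 3 (error at position 3)


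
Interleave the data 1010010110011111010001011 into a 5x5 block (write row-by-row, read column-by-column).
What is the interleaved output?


Matrix:
  10100
  10110
  01111
  10100
  01011
Read columns: 1101000101111100110100101

1101000101111100110100101


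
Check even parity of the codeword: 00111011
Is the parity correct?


Number of 1s: 5

No, parity error (5 ones)


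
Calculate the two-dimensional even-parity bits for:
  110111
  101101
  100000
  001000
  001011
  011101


Row parities: 101110
Column parities: 100100

Row P: 101110, Col P: 100100, Corner: 0


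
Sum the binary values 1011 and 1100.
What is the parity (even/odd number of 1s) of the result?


1011 = 11
1100 = 12
Sum = 23 = 10111
1s count = 4

even parity (4 ones in 10111)


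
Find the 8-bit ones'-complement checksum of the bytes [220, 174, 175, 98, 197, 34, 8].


Sum = 906 mod 256 = 138
Complement = 117

117


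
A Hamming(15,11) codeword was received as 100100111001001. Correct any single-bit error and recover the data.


Syndrome = 0: no error detected

Data: 00011001001 (no errors)


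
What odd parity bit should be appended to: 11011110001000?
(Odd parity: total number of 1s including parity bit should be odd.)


Number of 1s in data: 7
Parity bit: 0

0


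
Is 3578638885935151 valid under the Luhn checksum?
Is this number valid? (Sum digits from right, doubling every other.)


Luhn sum = 73
73 mod 10 = 3

Invalid (Luhn sum mod 10 = 3)


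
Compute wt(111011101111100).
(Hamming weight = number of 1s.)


Counting 1s in 111011101111100

11


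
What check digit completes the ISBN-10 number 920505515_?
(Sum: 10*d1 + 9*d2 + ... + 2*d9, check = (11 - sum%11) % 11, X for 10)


Weighted sum: 201
201 mod 11 = 3

Check digit: 8


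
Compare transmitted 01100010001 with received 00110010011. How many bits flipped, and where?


XOR: 01010000010

3 error(s) at position(s): 1, 3, 9


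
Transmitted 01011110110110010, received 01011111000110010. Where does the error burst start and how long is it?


XOR: 00000001110000000

Burst at position 7, length 3


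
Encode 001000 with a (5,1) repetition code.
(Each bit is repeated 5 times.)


Each bit -> 5 copies

000000000011111000000000000000


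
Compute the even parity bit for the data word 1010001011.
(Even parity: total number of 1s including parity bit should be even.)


Number of 1s in data: 5
Parity bit: 1

1


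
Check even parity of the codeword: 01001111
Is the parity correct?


Number of 1s: 5

No, parity error (5 ones)


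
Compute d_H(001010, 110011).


XOR: 111001
Count of 1s: 4

4


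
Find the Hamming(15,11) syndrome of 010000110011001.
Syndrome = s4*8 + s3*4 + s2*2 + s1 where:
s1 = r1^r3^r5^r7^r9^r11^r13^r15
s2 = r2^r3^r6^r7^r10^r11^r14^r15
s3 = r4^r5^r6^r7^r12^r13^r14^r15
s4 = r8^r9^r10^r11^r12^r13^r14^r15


s1=1, s2=0, s3=1, s4=0

Syndrome = 5 (error at position 5)


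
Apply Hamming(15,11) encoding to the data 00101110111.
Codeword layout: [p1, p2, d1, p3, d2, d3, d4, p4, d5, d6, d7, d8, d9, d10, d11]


Parity bits: p1=0, p2=1, p3=0, p4=0

010001001110111


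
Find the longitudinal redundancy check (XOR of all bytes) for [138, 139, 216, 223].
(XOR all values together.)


XOR chain: 138 ^ 139 ^ 216 ^ 223 = 6

6


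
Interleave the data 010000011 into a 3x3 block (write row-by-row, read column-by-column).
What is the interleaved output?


Matrix:
  010
  000
  011
Read columns: 000101001

000101001


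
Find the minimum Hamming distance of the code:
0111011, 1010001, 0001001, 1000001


Comparing all pairs, minimum distance: 1
Can detect 0 errors, correct 0 errors

1


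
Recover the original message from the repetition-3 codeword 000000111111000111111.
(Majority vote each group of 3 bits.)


Groups: 000, 000, 111, 111, 000, 111, 111
Majority votes: 0011011

0011011


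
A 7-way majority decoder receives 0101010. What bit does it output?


Ones: 3 out of 7
Threshold: 4

0 (3/7 voted 1)


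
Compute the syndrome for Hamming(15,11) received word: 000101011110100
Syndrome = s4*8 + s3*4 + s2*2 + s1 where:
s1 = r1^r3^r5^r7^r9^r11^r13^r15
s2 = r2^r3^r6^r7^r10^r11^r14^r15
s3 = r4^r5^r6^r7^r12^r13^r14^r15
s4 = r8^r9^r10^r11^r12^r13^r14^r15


s1=1, s2=1, s3=1, s4=1

Syndrome = 15 (error at position 15)


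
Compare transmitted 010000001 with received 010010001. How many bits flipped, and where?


XOR: 000010000

1 error(s) at position(s): 4


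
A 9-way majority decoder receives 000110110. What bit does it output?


Ones: 4 out of 9
Threshold: 5

0 (4/9 voted 1)


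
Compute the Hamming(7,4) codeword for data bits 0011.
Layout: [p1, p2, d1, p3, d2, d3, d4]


Parity bits: p1=1, p2=0, p3=0

1000011


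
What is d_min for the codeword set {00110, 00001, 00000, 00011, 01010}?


Comparing all pairs, minimum distance: 1
Can detect 0 errors, correct 0 errors

1


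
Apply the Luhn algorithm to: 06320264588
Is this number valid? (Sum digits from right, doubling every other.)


Luhn sum = 48
48 mod 10 = 8

Invalid (Luhn sum mod 10 = 8)


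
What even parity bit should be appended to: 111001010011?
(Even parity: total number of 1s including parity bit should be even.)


Number of 1s in data: 7
Parity bit: 1

1


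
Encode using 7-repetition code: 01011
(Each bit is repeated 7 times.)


Each bit -> 7 copies

00000001111111000000011111111111111


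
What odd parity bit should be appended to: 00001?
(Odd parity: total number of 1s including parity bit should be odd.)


Number of 1s in data: 1
Parity bit: 0

0


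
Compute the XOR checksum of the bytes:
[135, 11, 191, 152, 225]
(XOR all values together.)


XOR chain: 135 ^ 11 ^ 191 ^ 152 ^ 225 = 74

74


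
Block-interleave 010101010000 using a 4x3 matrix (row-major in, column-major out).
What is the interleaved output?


Matrix:
  010
  101
  010
  000
Read columns: 010010100100

010010100100


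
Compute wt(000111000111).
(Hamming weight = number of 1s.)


Counting 1s in 000111000111

6


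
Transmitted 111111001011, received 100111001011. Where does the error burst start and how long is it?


XOR: 011000000000

Burst at position 1, length 2


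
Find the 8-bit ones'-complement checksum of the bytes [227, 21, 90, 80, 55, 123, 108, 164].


Sum = 868 mod 256 = 100
Complement = 155

155


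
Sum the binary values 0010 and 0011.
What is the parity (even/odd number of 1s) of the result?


0010 = 2
0011 = 3
Sum = 5 = 101
1s count = 2

even parity (2 ones in 101)


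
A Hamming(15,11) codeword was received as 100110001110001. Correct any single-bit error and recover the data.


Syndrome = 7: error at position 7

Data: 01011110001 (corrected bit 7)


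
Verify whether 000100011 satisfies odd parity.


Number of 1s: 3

Yes, parity is correct (3 ones)


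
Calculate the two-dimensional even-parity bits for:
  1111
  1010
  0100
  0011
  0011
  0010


Row parities: 001001
Column parities: 0011

Row P: 001001, Col P: 0011, Corner: 0


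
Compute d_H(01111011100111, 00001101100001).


XOR: 01110110000110
Count of 1s: 7

7


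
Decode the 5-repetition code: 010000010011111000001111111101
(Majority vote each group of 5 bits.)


Groups: 01000, 00100, 11111, 00000, 11111, 11101
Majority votes: 001011

001011


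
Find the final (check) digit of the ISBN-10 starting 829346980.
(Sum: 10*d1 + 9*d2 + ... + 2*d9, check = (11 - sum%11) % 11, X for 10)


Weighted sum: 305
305 mod 11 = 8

Check digit: 3


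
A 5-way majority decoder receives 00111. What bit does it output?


Ones: 3 out of 5
Threshold: 3

1 (3/5 voted 1)


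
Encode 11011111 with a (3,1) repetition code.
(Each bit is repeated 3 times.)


Each bit -> 3 copies

111111000111111111111111


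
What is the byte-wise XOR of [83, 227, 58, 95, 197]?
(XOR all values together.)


XOR chain: 83 ^ 227 ^ 58 ^ 95 ^ 197 = 16

16


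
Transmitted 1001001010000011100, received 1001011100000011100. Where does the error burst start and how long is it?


XOR: 0000010110000000000

Burst at position 5, length 4


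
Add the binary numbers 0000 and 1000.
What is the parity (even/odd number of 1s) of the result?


0000 = 0
1000 = 8
Sum = 8 = 1000
1s count = 1

odd parity (1 ones in 1000)


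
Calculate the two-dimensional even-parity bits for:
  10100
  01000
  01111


Row parities: 010
Column parities: 10011

Row P: 010, Col P: 10011, Corner: 1


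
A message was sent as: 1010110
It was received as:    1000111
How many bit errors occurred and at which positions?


XOR: 0010001

2 error(s) at position(s): 2, 6


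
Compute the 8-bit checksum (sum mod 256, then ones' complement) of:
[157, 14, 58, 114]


Sum = 343 mod 256 = 87
Complement = 168

168


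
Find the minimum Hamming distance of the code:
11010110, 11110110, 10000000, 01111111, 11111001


Comparing all pairs, minimum distance: 1
Can detect 0 errors, correct 0 errors

1


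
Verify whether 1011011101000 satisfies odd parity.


Number of 1s: 7

Yes, parity is correct (7 ones)


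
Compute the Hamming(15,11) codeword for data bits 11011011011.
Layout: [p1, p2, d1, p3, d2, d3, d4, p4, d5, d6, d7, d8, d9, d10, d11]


Parity bits: p1=0, p2=1, p3=1, p4=1

011110111011011


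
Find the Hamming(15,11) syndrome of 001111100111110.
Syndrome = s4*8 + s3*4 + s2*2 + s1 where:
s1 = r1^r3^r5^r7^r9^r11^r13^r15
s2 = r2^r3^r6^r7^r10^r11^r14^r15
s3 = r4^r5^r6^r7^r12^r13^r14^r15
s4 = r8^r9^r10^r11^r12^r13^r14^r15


s1=1, s2=0, s3=1, s4=1

Syndrome = 13 (error at position 13)


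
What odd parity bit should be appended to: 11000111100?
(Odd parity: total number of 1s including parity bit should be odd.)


Number of 1s in data: 6
Parity bit: 1

1


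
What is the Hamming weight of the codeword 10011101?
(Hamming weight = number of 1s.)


Counting 1s in 10011101

5


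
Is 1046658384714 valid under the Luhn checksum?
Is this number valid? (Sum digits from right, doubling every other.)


Luhn sum = 58
58 mod 10 = 8

Invalid (Luhn sum mod 10 = 8)


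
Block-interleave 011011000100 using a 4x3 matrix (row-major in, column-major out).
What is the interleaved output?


Matrix:
  011
  011
  000
  100
Read columns: 000111001100

000111001100


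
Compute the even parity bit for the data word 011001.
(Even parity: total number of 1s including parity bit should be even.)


Number of 1s in data: 3
Parity bit: 1

1


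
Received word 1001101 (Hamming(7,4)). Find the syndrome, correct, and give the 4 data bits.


Syndrome = 7: error at position 7

Data: 0100 (corrected bit 7)


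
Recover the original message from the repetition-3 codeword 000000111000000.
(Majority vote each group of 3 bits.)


Groups: 000, 000, 111, 000, 000
Majority votes: 00100

00100


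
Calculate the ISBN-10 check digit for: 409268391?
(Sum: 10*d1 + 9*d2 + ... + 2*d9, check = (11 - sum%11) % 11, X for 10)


Weighted sum: 243
243 mod 11 = 1

Check digit: X


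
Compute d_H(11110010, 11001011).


XOR: 00111001
Count of 1s: 4

4


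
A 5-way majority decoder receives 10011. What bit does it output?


Ones: 3 out of 5
Threshold: 3

1 (3/5 voted 1)


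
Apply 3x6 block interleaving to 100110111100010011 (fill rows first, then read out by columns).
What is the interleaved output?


Matrix:
  100110
  111100
  010011
Read columns: 110011010110101001

110011010110101001


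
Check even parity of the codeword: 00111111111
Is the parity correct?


Number of 1s: 9

No, parity error (9 ones)


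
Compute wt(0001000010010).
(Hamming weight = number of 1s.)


Counting 1s in 0001000010010

3


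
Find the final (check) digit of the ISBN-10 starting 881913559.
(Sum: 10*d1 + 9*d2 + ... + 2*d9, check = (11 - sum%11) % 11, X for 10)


Weighted sum: 297
297 mod 11 = 0

Check digit: 0


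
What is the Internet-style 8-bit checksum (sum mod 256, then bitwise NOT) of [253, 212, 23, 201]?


Sum = 689 mod 256 = 177
Complement = 78

78


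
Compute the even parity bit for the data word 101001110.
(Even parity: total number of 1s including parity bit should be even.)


Number of 1s in data: 5
Parity bit: 1

1


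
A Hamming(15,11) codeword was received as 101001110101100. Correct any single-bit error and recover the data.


Syndrome = 0: no error detected

Data: 10110101100 (no errors)


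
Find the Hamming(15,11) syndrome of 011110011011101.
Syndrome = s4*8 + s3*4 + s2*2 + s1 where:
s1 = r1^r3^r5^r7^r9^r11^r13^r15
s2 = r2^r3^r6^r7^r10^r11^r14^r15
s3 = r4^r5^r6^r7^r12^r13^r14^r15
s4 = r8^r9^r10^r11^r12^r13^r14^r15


s1=0, s2=0, s3=1, s4=0

Syndrome = 4 (error at position 4)


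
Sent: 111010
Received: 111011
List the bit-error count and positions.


XOR: 000001

1 error(s) at position(s): 5


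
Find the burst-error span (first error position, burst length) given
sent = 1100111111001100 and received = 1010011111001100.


XOR: 0110100000000000

Burst at position 1, length 4


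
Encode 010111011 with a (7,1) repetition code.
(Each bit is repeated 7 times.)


Each bit -> 7 copies

000000011111110000000111111111111111111111000000011111111111111


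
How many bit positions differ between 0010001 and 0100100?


XOR: 0110101
Count of 1s: 4

4


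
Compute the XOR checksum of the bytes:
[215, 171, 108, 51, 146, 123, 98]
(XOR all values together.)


XOR chain: 215 ^ 171 ^ 108 ^ 51 ^ 146 ^ 123 ^ 98 = 168

168


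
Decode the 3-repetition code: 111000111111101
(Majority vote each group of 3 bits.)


Groups: 111, 000, 111, 111, 101
Majority votes: 10111

10111


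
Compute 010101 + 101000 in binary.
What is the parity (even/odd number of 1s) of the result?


010101 = 21
101000 = 40
Sum = 61 = 111101
1s count = 5

odd parity (5 ones in 111101)


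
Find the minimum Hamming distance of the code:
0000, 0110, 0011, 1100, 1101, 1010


Comparing all pairs, minimum distance: 1
Can detect 0 errors, correct 0 errors

1


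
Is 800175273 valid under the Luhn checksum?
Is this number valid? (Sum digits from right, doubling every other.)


Luhn sum = 28
28 mod 10 = 8

Invalid (Luhn sum mod 10 = 8)


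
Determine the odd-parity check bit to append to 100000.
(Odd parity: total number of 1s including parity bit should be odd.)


Number of 1s in data: 1
Parity bit: 0

0


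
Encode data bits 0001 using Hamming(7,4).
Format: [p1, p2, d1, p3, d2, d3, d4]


Parity bits: p1=1, p2=1, p3=1

1101001


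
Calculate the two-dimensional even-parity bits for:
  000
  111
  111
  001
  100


Row parities: 01111
Column parities: 101

Row P: 01111, Col P: 101, Corner: 0


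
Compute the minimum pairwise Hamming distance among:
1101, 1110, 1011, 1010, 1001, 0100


Comparing all pairs, minimum distance: 1
Can detect 0 errors, correct 0 errors

1


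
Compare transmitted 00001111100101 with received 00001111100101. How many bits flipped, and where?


XOR: 00000000000000

0 errors (received matches sent)


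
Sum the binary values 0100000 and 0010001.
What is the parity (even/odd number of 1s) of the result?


0100000 = 32
0010001 = 17
Sum = 49 = 110001
1s count = 3

odd parity (3 ones in 110001)


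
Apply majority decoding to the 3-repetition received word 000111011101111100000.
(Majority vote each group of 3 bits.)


Groups: 000, 111, 011, 101, 111, 100, 000
Majority votes: 0111100

0111100


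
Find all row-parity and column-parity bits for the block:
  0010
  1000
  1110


Row parities: 111
Column parities: 0100

Row P: 111, Col P: 0100, Corner: 1


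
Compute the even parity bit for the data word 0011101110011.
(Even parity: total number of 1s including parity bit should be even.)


Number of 1s in data: 8
Parity bit: 0

0


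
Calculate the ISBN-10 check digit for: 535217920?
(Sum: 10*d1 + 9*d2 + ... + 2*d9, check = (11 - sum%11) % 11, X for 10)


Weighted sum: 214
214 mod 11 = 5

Check digit: 6


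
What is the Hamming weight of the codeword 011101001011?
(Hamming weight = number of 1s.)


Counting 1s in 011101001011

7


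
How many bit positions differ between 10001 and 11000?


XOR: 01001
Count of 1s: 2

2


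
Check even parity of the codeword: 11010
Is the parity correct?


Number of 1s: 3

No, parity error (3 ones)


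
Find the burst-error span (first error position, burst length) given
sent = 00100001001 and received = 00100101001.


XOR: 00000100000

Burst at position 5, length 1


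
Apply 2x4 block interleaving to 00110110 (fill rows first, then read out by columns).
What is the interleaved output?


Matrix:
  0011
  0110
Read columns: 00011110

00011110


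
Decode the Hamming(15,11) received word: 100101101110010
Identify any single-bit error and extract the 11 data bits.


Syndrome = 2: error at position 2

Data: 00111110010 (corrected bit 2)


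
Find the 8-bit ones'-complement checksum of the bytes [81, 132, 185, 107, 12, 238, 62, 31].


Sum = 848 mod 256 = 80
Complement = 175

175


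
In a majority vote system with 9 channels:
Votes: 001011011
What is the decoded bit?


Ones: 5 out of 9
Threshold: 5

1 (5/9 voted 1)


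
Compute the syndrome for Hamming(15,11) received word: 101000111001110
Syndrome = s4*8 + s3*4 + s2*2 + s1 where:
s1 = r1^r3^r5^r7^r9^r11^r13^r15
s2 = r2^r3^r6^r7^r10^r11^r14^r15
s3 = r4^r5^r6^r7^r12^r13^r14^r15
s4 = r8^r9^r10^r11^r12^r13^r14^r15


s1=1, s2=1, s3=0, s4=1

Syndrome = 11 (error at position 11)


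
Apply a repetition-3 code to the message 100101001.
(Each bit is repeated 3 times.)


Each bit -> 3 copies

111000000111000111000000111


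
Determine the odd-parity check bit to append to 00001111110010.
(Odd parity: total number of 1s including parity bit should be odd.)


Number of 1s in data: 7
Parity bit: 0

0


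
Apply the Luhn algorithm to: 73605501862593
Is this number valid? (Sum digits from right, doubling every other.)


Luhn sum = 52
52 mod 10 = 2

Invalid (Luhn sum mod 10 = 2)


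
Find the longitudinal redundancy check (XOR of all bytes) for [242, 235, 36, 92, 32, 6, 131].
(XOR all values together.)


XOR chain: 242 ^ 235 ^ 36 ^ 92 ^ 32 ^ 6 ^ 131 = 196

196


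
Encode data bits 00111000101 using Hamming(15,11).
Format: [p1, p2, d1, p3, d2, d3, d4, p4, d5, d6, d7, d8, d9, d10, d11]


Parity bits: p1=0, p2=1, p3=0, p4=1

010001111000101


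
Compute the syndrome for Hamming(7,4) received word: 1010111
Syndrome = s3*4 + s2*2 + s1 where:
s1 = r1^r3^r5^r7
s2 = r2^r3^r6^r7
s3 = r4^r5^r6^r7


s1=0, s2=1, s3=1

Syndrome = 6 (error at position 6)


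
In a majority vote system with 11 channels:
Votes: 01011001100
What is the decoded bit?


Ones: 5 out of 11
Threshold: 6

0 (5/11 voted 1)


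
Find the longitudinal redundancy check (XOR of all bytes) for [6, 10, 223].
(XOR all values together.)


XOR chain: 6 ^ 10 ^ 223 = 211

211


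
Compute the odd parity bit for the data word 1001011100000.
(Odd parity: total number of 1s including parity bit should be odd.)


Number of 1s in data: 5
Parity bit: 0

0


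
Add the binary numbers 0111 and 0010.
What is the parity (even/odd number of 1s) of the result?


0111 = 7
0010 = 2
Sum = 9 = 1001
1s count = 2

even parity (2 ones in 1001)


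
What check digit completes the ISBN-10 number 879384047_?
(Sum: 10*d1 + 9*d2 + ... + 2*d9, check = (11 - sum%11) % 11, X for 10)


Weighted sum: 330
330 mod 11 = 0

Check digit: 0


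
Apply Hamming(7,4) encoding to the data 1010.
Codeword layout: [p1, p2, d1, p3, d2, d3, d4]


Parity bits: p1=1, p2=0, p3=1

1011010


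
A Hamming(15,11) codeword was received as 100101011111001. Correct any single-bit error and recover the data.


Syndrome = 0: no error detected

Data: 00101111001 (no errors)


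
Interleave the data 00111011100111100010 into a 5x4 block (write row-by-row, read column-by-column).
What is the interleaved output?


Matrix:
  0011
  1011
  1001
  1110
  0010
Read columns: 01110000101101111100

01110000101101111100


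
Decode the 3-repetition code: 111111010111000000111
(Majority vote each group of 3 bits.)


Groups: 111, 111, 010, 111, 000, 000, 111
Majority votes: 1101001

1101001


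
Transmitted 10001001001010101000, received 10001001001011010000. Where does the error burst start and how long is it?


XOR: 00000000000001111000

Burst at position 13, length 4


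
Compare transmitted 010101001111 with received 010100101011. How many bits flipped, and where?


XOR: 000001100100

3 error(s) at position(s): 5, 6, 9


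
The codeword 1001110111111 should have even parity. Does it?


Number of 1s: 10

Yes, parity is correct (10 ones)


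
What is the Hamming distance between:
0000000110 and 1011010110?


XOR: 1011010000
Count of 1s: 4

4


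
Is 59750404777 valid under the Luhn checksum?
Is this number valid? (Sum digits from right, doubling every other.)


Luhn sum = 57
57 mod 10 = 7

Invalid (Luhn sum mod 10 = 7)


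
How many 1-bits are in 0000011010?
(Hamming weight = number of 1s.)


Counting 1s in 0000011010

3


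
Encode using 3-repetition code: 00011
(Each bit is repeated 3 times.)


Each bit -> 3 copies

000000000111111


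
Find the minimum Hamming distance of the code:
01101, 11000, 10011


Comparing all pairs, minimum distance: 3
Can detect 2 errors, correct 1 errors

3


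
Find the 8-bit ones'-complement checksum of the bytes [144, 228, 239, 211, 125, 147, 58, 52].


Sum = 1204 mod 256 = 180
Complement = 75

75


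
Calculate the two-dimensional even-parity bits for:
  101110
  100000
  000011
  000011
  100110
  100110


Row parities: 010011
Column parities: 001110

Row P: 010011, Col P: 001110, Corner: 1


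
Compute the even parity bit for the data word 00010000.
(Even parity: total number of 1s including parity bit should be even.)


Number of 1s in data: 1
Parity bit: 1

1


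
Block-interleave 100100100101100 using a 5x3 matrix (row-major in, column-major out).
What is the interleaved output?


Matrix:
  100
  100
  100
  101
  100
Read columns: 111110000000010

111110000000010


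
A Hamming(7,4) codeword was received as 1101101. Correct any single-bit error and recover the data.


Syndrome = 5: error at position 5

Data: 0001 (corrected bit 5)


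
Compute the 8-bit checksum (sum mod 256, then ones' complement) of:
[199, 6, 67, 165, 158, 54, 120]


Sum = 769 mod 256 = 1
Complement = 254

254


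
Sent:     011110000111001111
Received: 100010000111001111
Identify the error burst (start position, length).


XOR: 111100000000000000

Burst at position 0, length 4


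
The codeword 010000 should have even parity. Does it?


Number of 1s: 1

No, parity error (1 ones)


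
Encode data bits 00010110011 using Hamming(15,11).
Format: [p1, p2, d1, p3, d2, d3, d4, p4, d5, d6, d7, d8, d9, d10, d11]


Parity bits: p1=1, p2=1, p3=1, p4=0

110100100110011


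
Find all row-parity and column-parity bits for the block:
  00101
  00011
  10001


Row parities: 000
Column parities: 10111

Row P: 000, Col P: 10111, Corner: 0


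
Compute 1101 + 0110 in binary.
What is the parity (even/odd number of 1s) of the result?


1101 = 13
0110 = 6
Sum = 19 = 10011
1s count = 3

odd parity (3 ones in 10011)


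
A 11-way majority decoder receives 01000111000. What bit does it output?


Ones: 4 out of 11
Threshold: 6

0 (4/11 voted 1)


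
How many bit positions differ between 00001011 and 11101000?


XOR: 11100011
Count of 1s: 5

5


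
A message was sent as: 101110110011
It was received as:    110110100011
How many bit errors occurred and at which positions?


XOR: 011000010000

3 error(s) at position(s): 1, 2, 7


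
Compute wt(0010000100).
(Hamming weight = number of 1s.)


Counting 1s in 0010000100

2


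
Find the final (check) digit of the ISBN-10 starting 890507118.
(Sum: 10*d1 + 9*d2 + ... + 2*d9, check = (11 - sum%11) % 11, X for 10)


Weighted sum: 254
254 mod 11 = 1

Check digit: X


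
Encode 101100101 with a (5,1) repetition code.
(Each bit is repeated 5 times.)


Each bit -> 5 copies

111110000011111111110000000000111110000011111


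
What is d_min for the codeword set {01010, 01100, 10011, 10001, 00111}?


Comparing all pairs, minimum distance: 1
Can detect 0 errors, correct 0 errors

1


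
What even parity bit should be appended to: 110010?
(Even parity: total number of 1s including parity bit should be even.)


Number of 1s in data: 3
Parity bit: 1

1


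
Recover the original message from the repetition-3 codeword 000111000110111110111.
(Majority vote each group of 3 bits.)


Groups: 000, 111, 000, 110, 111, 110, 111
Majority votes: 0101111

0101111


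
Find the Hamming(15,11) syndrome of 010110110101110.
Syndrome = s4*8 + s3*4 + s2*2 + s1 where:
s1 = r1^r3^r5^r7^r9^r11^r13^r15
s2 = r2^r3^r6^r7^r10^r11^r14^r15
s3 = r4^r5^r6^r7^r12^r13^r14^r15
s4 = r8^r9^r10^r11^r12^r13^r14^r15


s1=1, s2=0, s3=0, s4=1

Syndrome = 9 (error at position 9)


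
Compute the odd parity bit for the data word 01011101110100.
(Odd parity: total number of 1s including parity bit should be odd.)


Number of 1s in data: 8
Parity bit: 1

1


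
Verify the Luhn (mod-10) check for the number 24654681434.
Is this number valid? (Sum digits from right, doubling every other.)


Luhn sum = 48
48 mod 10 = 8

Invalid (Luhn sum mod 10 = 8)


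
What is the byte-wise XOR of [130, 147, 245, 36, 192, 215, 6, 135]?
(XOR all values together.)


XOR chain: 130 ^ 147 ^ 245 ^ 36 ^ 192 ^ 215 ^ 6 ^ 135 = 86

86


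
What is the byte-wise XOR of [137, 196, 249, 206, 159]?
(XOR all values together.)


XOR chain: 137 ^ 196 ^ 249 ^ 206 ^ 159 = 229

229


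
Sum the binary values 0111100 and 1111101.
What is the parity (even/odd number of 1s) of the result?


0111100 = 60
1111101 = 125
Sum = 185 = 10111001
1s count = 5

odd parity (5 ones in 10111001)


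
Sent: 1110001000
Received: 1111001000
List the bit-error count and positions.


XOR: 0001000000

1 error(s) at position(s): 3


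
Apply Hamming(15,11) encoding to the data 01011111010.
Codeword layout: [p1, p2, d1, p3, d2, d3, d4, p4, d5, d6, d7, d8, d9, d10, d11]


Parity bits: p1=0, p2=0, p3=0, p4=1

000010111111010


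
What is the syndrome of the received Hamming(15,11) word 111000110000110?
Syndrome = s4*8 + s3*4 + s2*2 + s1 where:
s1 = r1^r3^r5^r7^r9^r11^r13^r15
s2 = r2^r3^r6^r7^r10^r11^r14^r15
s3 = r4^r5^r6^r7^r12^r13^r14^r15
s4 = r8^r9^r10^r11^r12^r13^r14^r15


s1=0, s2=0, s3=1, s4=1

Syndrome = 12 (error at position 12)


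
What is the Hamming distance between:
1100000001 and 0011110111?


XOR: 1111110110
Count of 1s: 8

8


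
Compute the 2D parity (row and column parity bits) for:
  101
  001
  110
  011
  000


Row parities: 01000
Column parities: 001

Row P: 01000, Col P: 001, Corner: 1


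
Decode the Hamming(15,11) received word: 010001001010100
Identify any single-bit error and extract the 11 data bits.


Syndrome = 11: error at position 11

Data: 00101000100 (corrected bit 11)


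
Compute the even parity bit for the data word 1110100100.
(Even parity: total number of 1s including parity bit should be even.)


Number of 1s in data: 5
Parity bit: 1

1


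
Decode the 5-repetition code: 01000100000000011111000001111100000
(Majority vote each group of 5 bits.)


Groups: 01000, 10000, 00000, 11111, 00000, 11111, 00000
Majority votes: 0001010

0001010


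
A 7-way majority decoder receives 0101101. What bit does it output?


Ones: 4 out of 7
Threshold: 4

1 (4/7 voted 1)


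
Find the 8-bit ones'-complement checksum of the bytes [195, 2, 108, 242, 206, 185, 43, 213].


Sum = 1194 mod 256 = 170
Complement = 85

85


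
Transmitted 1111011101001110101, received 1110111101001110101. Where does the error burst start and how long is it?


XOR: 0001100000000000000

Burst at position 3, length 2


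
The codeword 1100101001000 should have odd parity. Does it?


Number of 1s: 5

Yes, parity is correct (5 ones)


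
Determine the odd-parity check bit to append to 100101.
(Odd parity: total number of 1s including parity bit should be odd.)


Number of 1s in data: 3
Parity bit: 0

0


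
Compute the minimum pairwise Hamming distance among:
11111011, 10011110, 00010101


Comparing all pairs, minimum distance: 4
Can detect 3 errors, correct 1 errors

4


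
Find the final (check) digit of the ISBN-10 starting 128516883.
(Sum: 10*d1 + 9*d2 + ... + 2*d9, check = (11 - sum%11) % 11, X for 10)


Weighted sum: 225
225 mod 11 = 5

Check digit: 6


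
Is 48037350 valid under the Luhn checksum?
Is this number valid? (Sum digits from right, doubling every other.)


Luhn sum = 28
28 mod 10 = 8

Invalid (Luhn sum mod 10 = 8)


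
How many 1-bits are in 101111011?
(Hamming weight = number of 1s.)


Counting 1s in 101111011

7


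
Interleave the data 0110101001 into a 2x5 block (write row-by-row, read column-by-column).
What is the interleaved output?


Matrix:
  01101
  01001
Read columns: 0011100011

0011100011


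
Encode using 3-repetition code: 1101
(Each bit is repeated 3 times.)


Each bit -> 3 copies

111111000111


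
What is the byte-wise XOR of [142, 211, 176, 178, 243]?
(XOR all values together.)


XOR chain: 142 ^ 211 ^ 176 ^ 178 ^ 243 = 172

172


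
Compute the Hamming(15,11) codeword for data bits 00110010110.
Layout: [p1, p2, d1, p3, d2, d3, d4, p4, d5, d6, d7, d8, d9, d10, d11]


Parity bits: p1=1, p2=0, p3=0, p4=1

100001110010110


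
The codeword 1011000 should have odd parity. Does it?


Number of 1s: 3

Yes, parity is correct (3 ones)


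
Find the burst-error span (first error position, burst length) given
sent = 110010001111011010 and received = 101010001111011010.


XOR: 011000000000000000

Burst at position 1, length 2


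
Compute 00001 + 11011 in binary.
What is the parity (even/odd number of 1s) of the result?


00001 = 1
11011 = 27
Sum = 28 = 11100
1s count = 3

odd parity (3 ones in 11100)


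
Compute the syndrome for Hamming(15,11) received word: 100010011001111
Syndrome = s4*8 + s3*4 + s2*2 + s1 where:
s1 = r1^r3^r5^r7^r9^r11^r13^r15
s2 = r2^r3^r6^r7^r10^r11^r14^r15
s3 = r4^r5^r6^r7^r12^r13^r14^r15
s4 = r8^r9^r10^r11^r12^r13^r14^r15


s1=1, s2=0, s3=1, s4=0

Syndrome = 5 (error at position 5)


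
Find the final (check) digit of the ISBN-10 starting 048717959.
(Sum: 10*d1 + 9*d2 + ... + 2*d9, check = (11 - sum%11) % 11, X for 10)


Weighted sum: 259
259 mod 11 = 6

Check digit: 5


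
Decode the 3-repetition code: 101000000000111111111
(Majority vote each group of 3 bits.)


Groups: 101, 000, 000, 000, 111, 111, 111
Majority votes: 1000111

1000111


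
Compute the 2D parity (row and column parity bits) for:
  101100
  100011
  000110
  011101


Row parities: 1100
Column parities: 010100

Row P: 1100, Col P: 010100, Corner: 0


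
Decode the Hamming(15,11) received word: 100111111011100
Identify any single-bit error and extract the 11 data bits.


Syndrome = 10: error at position 10

Data: 01111111100 (corrected bit 10)


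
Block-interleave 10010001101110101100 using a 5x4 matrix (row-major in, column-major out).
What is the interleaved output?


Matrix:
  1001
  0001
  1011
  1010
  1100
Read columns: 10111000010011011100

10111000010011011100


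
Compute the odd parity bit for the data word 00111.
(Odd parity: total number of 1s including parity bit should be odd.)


Number of 1s in data: 3
Parity bit: 0

0


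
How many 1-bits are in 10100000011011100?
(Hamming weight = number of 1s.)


Counting 1s in 10100000011011100

7


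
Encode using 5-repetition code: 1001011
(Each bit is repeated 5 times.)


Each bit -> 5 copies

11111000000000011111000001111111111


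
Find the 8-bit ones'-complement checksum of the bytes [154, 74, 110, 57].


Sum = 395 mod 256 = 139
Complement = 116

116


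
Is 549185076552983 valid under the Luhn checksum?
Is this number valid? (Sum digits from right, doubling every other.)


Luhn sum = 73
73 mod 10 = 3

Invalid (Luhn sum mod 10 = 3)


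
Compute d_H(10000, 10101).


XOR: 00101
Count of 1s: 2

2


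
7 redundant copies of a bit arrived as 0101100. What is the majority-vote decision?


Ones: 3 out of 7
Threshold: 4

0 (3/7 voted 1)


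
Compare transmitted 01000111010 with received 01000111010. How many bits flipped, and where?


XOR: 00000000000

0 errors (received matches sent)


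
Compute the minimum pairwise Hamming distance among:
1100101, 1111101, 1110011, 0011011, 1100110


Comparing all pairs, minimum distance: 2
Can detect 1 errors, correct 0 errors

2


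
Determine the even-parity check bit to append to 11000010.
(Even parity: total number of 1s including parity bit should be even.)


Number of 1s in data: 3
Parity bit: 1

1
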